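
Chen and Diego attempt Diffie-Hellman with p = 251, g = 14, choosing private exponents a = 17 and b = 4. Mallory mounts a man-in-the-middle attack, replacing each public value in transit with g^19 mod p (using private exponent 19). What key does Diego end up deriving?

222

Diego receives Mallory's public value M = 14^19 mod 251 instead of the honest one.
14^1 ≡ 14 (mod 251)
14^2 = (14^1)^2 ≡ 14^2 = 196 ≡ 196 (mod 251)
14^4 = (14^2)^2 ≡ 196^2 = 38416 ≡ 13 (mod 251)
14^8 = (14^4)^2 ≡ 13^2 = 169 ≡ 169 (mod 251)
14^16 = (14^8)^2 ≡ 169^2 = 28561 ≡ 198 (mod 251)
14^19 = 14^16 · 14^2 · 14^1 ≡ 198 · 196 · 14 ≡ 148 (mod 251).
So M = 148. Diego computes K = M^4 mod 251.
148^1 ≡ 148 (mod 251)
148^2 = (148^1)^2 ≡ 148^2 = 21904 ≡ 67 (mod 251)
148^4 = (148^2)^2 ≡ 67^2 = 4489 ≡ 222 (mod 251)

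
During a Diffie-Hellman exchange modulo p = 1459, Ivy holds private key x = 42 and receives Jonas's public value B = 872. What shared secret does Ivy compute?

Shared key K = 872^42 mod 1459.
872^1 ≡ 872 (mod 1459)
872^2 = (872^1)^2 ≡ 872^2 = 760384 ≡ 245 (mod 1459)
872^4 = (872^2)^2 ≡ 245^2 = 60025 ≡ 206 (mod 1459)
872^8 = (872^4)^2 ≡ 206^2 = 42436 ≡ 125 (mod 1459)
872^16 = (872^8)^2 ≡ 125^2 = 15625 ≡ 1035 (mod 1459)
872^32 = (872^16)^2 ≡ 1035^2 = 1071225 ≡ 319 (mod 1459)
872^42 = 872^32 · 872^8 · 872^2 ≡ 319 · 125 · 245 ≡ 1370 (mod 1459).

1370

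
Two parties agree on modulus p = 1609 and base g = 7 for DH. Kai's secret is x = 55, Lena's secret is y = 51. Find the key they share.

Kai sends A = g^x mod p = 7^55 mod 1609.
7^1 ≡ 7 (mod 1609)
7^2 = (7^1)^2 ≡ 7^2 = 49 ≡ 49 (mod 1609)
7^4 = (7^2)^2 ≡ 49^2 = 2401 ≡ 792 (mod 1609)
7^8 = (7^4)^2 ≡ 792^2 = 627264 ≡ 1363 (mod 1609)
7^16 = (7^8)^2 ≡ 1363^2 = 1857769 ≡ 983 (mod 1609)
7^32 = (7^16)^2 ≡ 983^2 = 966289 ≡ 889 (mod 1609)
7^55 = 7^32 · 7^16 · 7^4 · 7^2 · 7^1 ≡ 889 · 983 · 792 · 49 · 7 ≡ 97 (mod 1609).
So A = 97. Lena then computes K = A^y mod p = 97^51 mod 1609.
97^1 ≡ 97 (mod 1609)
97^2 = (97^1)^2 ≡ 97^2 = 9409 ≡ 1364 (mod 1609)
97^4 = (97^2)^2 ≡ 1364^2 = 1860496 ≡ 492 (mod 1609)
97^8 = (97^4)^2 ≡ 492^2 = 242064 ≡ 714 (mod 1609)
97^16 = (97^8)^2 ≡ 714^2 = 509796 ≡ 1352 (mod 1609)
97^32 = (97^16)^2 ≡ 1352^2 = 1827904 ≡ 80 (mod 1609)
97^51 = 97^32 · 97^16 · 97^2 · 97^1 ≡ 80 · 1352 · 1364 · 97 ≡ 152 (mod 1609).

152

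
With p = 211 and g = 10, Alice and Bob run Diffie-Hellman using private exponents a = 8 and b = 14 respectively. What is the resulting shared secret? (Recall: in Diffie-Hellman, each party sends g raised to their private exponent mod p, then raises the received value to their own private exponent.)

134

Bob sends B = g^b mod p = 10^14 mod 211.
10^1 ≡ 10 (mod 211)
10^2 = (10^1)^2 ≡ 10^2 = 100 ≡ 100 (mod 211)
10^4 = (10^2)^2 ≡ 100^2 = 10000 ≡ 83 (mod 211)
10^8 = (10^4)^2 ≡ 83^2 = 6889 ≡ 137 (mod 211)
10^14 = 10^8 · 10^4 · 10^2 ≡ 137 · 83 · 100 ≡ 21 (mod 211).
So B = 21. Alice then computes K = B^a mod p = 21^8 mod 211.
21^1 ≡ 21 (mod 211)
21^2 = (21^1)^2 ≡ 21^2 = 441 ≡ 19 (mod 211)
21^4 = (21^2)^2 ≡ 19^2 = 361 ≡ 150 (mod 211)
21^8 = (21^4)^2 ≡ 150^2 = 22500 ≡ 134 (mod 211)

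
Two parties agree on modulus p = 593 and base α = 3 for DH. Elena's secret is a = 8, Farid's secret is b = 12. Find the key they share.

454

Elena sends A = α^a mod p = 3^8 mod 593.
3^1 ≡ 3 (mod 593)
3^2 = (3^1)^2 ≡ 3^2 = 9 ≡ 9 (mod 593)
3^4 = (3^2)^2 ≡ 9^2 = 81 ≡ 81 (mod 593)
3^8 = (3^4)^2 ≡ 81^2 = 6561 ≡ 38 (mod 593)
So A = 38. Farid then computes K = A^b mod p = 38^12 mod 593.
38^1 ≡ 38 (mod 593)
38^2 = (38^1)^2 ≡ 38^2 = 1444 ≡ 258 (mod 593)
38^4 = (38^2)^2 ≡ 258^2 = 66564 ≡ 148 (mod 593)
38^8 = (38^4)^2 ≡ 148^2 = 21904 ≡ 556 (mod 593)
38^12 = 38^8 · 38^4 ≡ 556 · 148 ≡ 454 (mod 593).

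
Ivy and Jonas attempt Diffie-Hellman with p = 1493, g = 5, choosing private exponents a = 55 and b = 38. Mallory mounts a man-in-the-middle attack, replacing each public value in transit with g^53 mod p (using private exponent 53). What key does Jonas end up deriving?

367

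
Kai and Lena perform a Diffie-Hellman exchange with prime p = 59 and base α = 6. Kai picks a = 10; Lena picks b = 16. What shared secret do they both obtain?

Kai sends A = α^a mod p = 6^10 mod 59.
6^1 ≡ 6 (mod 59)
6^2 = (6^1)^2 ≡ 6^2 = 36 ≡ 36 (mod 59)
6^4 = (6^2)^2 ≡ 36^2 = 1296 ≡ 57 (mod 59)
6^8 = (6^4)^2 ≡ 57^2 = 3249 ≡ 4 (mod 59)
6^10 = 6^8 · 6^2 ≡ 4 · 36 ≡ 26 (mod 59).
So A = 26. Lena then computes K = A^b mod p = 26^16 mod 59.
26^1 ≡ 26 (mod 59)
26^2 = (26^1)^2 ≡ 26^2 = 676 ≡ 27 (mod 59)
26^4 = (26^2)^2 ≡ 27^2 = 729 ≡ 21 (mod 59)
26^8 = (26^4)^2 ≡ 21^2 = 441 ≡ 28 (mod 59)
26^16 = (26^8)^2 ≡ 28^2 = 784 ≡ 17 (mod 59)

17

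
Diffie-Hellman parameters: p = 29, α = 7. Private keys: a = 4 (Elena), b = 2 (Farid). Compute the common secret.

7

Farid sends B = α^b mod p = 7^2 mod 29.
7^1 ≡ 7 (mod 29)
7^2 = (7^1)^2 ≡ 7^2 = 49 ≡ 20 (mod 29)
So B = 20. Elena then computes K = B^a mod p = 20^4 mod 29.
20^1 ≡ 20 (mod 29)
20^2 = (20^1)^2 ≡ 20^2 = 400 ≡ 23 (mod 29)
20^4 = (20^2)^2 ≡ 23^2 = 529 ≡ 7 (mod 29)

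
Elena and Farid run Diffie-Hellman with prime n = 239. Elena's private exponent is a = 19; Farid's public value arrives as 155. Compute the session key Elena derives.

Shared key K = 155^19 mod 239.
155^1 ≡ 155 (mod 239)
155^2 = (155^1)^2 ≡ 155^2 = 24025 ≡ 125 (mod 239)
155^4 = (155^2)^2 ≡ 125^2 = 15625 ≡ 90 (mod 239)
155^8 = (155^4)^2 ≡ 90^2 = 8100 ≡ 213 (mod 239)
155^16 = (155^8)^2 ≡ 213^2 = 45369 ≡ 198 (mod 239)
155^19 = 155^16 · 155^2 · 155^1 ≡ 198 · 125 · 155 ≡ 61 (mod 239).

61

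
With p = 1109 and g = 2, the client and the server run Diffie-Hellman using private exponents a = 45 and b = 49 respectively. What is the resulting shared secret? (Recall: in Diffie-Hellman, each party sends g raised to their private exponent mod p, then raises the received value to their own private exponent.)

The client sends A = g^a mod p = 2^45 mod 1109.
2^1 ≡ 2 (mod 1109)
2^2 = (2^1)^2 ≡ 2^2 = 4 ≡ 4 (mod 1109)
2^4 = (2^2)^2 ≡ 4^2 = 16 ≡ 16 (mod 1109)
2^8 = (2^4)^2 ≡ 16^2 = 256 ≡ 256 (mod 1109)
2^16 = (2^8)^2 ≡ 256^2 = 65536 ≡ 105 (mod 1109)
2^32 = (2^16)^2 ≡ 105^2 = 11025 ≡ 1044 (mod 1109)
2^45 = 2^32 · 2^8 · 2^4 · 2^1 ≡ 1044 · 256 · 16 · 2 ≡ 949 (mod 1109).
So A = 949. The server then computes K = A^b mod p = 949^49 mod 1109.
949^1 ≡ 949 (mod 1109)
949^2 = (949^1)^2 ≡ 949^2 = 900601 ≡ 93 (mod 1109)
949^4 = (949^2)^2 ≡ 93^2 = 8649 ≡ 886 (mod 1109)
949^8 = (949^4)^2 ≡ 886^2 = 784996 ≡ 933 (mod 1109)
949^16 = (949^8)^2 ≡ 933^2 = 870489 ≡ 1033 (mod 1109)
949^32 = (949^16)^2 ≡ 1033^2 = 1067089 ≡ 231 (mod 1109)
949^49 = 949^32 · 949^16 · 949^1 ≡ 231 · 1033 · 949 ≡ 972 (mod 1109).

972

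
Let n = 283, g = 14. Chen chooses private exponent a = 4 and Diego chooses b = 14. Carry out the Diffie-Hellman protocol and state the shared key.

100

Diego sends B = g^b mod n = 14^14 mod 283.
14^1 ≡ 14 (mod 283)
14^2 = (14^1)^2 ≡ 14^2 = 196 ≡ 196 (mod 283)
14^4 = (14^2)^2 ≡ 196^2 = 38416 ≡ 211 (mod 283)
14^8 = (14^4)^2 ≡ 211^2 = 44521 ≡ 90 (mod 283)
14^14 = 14^8 · 14^4 · 14^2 ≡ 90 · 211 · 196 ≡ 24 (mod 283).
So B = 24. Chen then computes K = B^a mod n = 24^4 mod 283.
24^1 ≡ 24 (mod 283)
24^2 = (24^1)^2 ≡ 24^2 = 576 ≡ 10 (mod 283)
24^4 = (24^2)^2 ≡ 10^2 = 100 ≡ 100 (mod 283)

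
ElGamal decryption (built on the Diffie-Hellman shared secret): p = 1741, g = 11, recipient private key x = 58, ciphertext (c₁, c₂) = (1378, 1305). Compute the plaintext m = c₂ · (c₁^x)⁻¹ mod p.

703

Shared mask s = c₁^x mod p = 1378^58 mod 1741.
1378^1 ≡ 1378 (mod 1741)
1378^2 = (1378^1)^2 ≡ 1378^2 = 1898884 ≡ 1194 (mod 1741)
1378^4 = (1378^2)^2 ≡ 1194^2 = 1425636 ≡ 1498 (mod 1741)
1378^8 = (1378^4)^2 ≡ 1498^2 = 2244004 ≡ 1596 (mod 1741)
1378^16 = (1378^8)^2 ≡ 1596^2 = 2547216 ≡ 133 (mod 1741)
1378^32 = (1378^16)^2 ≡ 133^2 = 17689 ≡ 279 (mod 1741)
1378^58 = 1378^32 · 1378^16 · 1378^8 · 1378^2 ≡ 279 · 133 · 1596 · 1194 ≡ 356 (mod 1741).
So s = 356; s⁻¹ ≡ 1384 (mod 1741).
m = c₂ · s⁻¹ mod 1741 = 1305 · 1384 mod 1741 = 703.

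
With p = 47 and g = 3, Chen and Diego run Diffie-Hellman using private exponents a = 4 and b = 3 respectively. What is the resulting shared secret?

12

Chen sends A = g^a mod p = 3^4 mod 47.
3^1 ≡ 3 (mod 47)
3^2 = (3^1)^2 ≡ 3^2 = 9 ≡ 9 (mod 47)
3^4 = (3^2)^2 ≡ 9^2 = 81 ≡ 34 (mod 47)
So A = 34. Diego then computes K = A^b mod p = 34^3 mod 47.
34^1 ≡ 34 (mod 47)
34^2 = (34^1)^2 ≡ 34^2 = 1156 ≡ 28 (mod 47)
34^3 = 34^2 · 34^1 ≡ 28 · 34 ≡ 12 (mod 47).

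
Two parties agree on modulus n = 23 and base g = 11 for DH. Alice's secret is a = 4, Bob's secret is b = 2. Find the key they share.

8

Bob sends B = g^b mod n = 11^2 mod 23.
11^1 ≡ 11 (mod 23)
11^2 = (11^1)^2 ≡ 11^2 = 121 ≡ 6 (mod 23)
So B = 6. Alice then computes K = B^a mod n = 6^4 mod 23.
6^1 ≡ 6 (mod 23)
6^2 = (6^1)^2 ≡ 6^2 = 36 ≡ 13 (mod 23)
6^4 = (6^2)^2 ≡ 13^2 = 169 ≡ 8 (mod 23)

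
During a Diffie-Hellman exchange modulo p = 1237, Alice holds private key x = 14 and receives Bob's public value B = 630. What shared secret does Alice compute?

1134

Shared key K = 630^14 mod 1237.
630^1 ≡ 630 (mod 1237)
630^2 = (630^1)^2 ≡ 630^2 = 396900 ≡ 1060 (mod 1237)
630^4 = (630^2)^2 ≡ 1060^2 = 1123600 ≡ 404 (mod 1237)
630^8 = (630^4)^2 ≡ 404^2 = 163216 ≡ 1169 (mod 1237)
630^14 = 630^8 · 630^4 · 630^2 ≡ 1169 · 404 · 1060 ≡ 1134 (mod 1237).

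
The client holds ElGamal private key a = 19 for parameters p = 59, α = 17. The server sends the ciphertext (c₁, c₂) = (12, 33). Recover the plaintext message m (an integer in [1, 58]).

Shared mask s = c₁^a mod p = 12^19 mod 59.
12^1 ≡ 12 (mod 59)
12^2 = (12^1)^2 ≡ 12^2 = 144 ≡ 26 (mod 59)
12^4 = (12^2)^2 ≡ 26^2 = 676 ≡ 27 (mod 59)
12^8 = (12^4)^2 ≡ 27^2 = 729 ≡ 21 (mod 59)
12^16 = (12^8)^2 ≡ 21^2 = 441 ≡ 28 (mod 59)
12^19 = 12^16 · 12^2 · 12^1 ≡ 28 · 26 · 12 ≡ 4 (mod 59).
So s = 4; s⁻¹ ≡ 15 (mod 59).
m = c₂ · s⁻¹ mod 59 = 33 · 15 mod 59 = 23.

23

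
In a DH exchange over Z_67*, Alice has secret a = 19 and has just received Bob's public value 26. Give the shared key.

47

Shared key K = 26^19 mod 67.
26^1 ≡ 26 (mod 67)
26^2 = (26^1)^2 ≡ 26^2 = 676 ≡ 6 (mod 67)
26^4 = (26^2)^2 ≡ 6^2 = 36 ≡ 36 (mod 67)
26^8 = (26^4)^2 ≡ 36^2 = 1296 ≡ 23 (mod 67)
26^16 = (26^8)^2 ≡ 23^2 = 529 ≡ 60 (mod 67)
26^19 = 26^16 · 26^2 · 26^1 ≡ 60 · 6 · 26 ≡ 47 (mod 67).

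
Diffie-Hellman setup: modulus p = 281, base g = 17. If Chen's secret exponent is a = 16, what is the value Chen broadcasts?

Public value = 17^16 mod 281.
17^1 ≡ 17 (mod 281)
17^2 = (17^1)^2 ≡ 17^2 = 289 ≡ 8 (mod 281)
17^4 = (17^2)^2 ≡ 8^2 = 64 ≡ 64 (mod 281)
17^8 = (17^4)^2 ≡ 64^2 = 4096 ≡ 162 (mod 281)
17^16 = (17^8)^2 ≡ 162^2 = 26244 ≡ 111 (mod 281)

111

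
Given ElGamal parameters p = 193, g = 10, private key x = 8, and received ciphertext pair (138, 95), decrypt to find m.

67

Shared mask s = c₁^x mod p = 138^8 mod 193.
138^1 ≡ 138 (mod 193)
138^2 = (138^1)^2 ≡ 138^2 = 19044 ≡ 130 (mod 193)
138^4 = (138^2)^2 ≡ 130^2 = 16900 ≡ 109 (mod 193)
138^8 = (138^4)^2 ≡ 109^2 = 11881 ≡ 108 (mod 193)
So s = 108; s⁻¹ ≡ 84 (mod 193).
m = c₂ · s⁻¹ mod 193 = 95 · 84 mod 193 = 67.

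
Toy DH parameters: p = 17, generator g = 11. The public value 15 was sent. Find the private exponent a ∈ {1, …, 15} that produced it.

10

Try successive powers of 11 modulo 17:
11^1 ≡ 11
11^2 ≡ 2
11^3 ≡ 5
11^4 ≡ 4
11^5 ≡ 10
11^6 ≡ 8
11^7 ≡ 3
11^8 ≡ 16
11^9 ≡ 6
11^10 ≡ 15
Found: a = 10.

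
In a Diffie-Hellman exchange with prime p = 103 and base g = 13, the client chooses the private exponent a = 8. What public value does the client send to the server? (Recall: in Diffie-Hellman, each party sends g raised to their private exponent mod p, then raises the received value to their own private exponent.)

76

Public value = 13^8 (mod 103).
13^1 ≡ 13 (mod 103)
13^2 = (13^1)^2 ≡ 13^2 = 169 ≡ 66 (mod 103)
13^4 = (13^2)^2 ≡ 66^2 = 4356 ≡ 30 (mod 103)
13^8 = (13^4)^2 ≡ 30^2 = 900 ≡ 76 (mod 103)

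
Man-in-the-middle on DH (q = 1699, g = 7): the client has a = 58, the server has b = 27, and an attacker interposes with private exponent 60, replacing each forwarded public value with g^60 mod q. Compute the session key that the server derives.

The server receives an attacker's public value M = 7^60 mod 1699 instead of the honest one.
7^1 ≡ 7 (mod 1699)
7^2 = (7^1)^2 ≡ 7^2 = 49 ≡ 49 (mod 1699)
7^4 = (7^2)^2 ≡ 49^2 = 2401 ≡ 702 (mod 1699)
7^8 = (7^4)^2 ≡ 702^2 = 492804 ≡ 94 (mod 1699)
7^16 = (7^8)^2 ≡ 94^2 = 8836 ≡ 341 (mod 1699)
7^32 = (7^16)^2 ≡ 341^2 = 116281 ≡ 749 (mod 1699)
7^60 = 7^32 · 7^16 · 7^8 · 7^4 ≡ 749 · 341 · 94 · 702 ≡ 303 (mod 1699).
So M = 303. The server computes K = M^27 mod 1699.
303^1 ≡ 303 (mod 1699)
303^2 = (303^1)^2 ≡ 303^2 = 91809 ≡ 63 (mod 1699)
303^4 = (303^2)^2 ≡ 63^2 = 3969 ≡ 571 (mod 1699)
303^8 = (303^4)^2 ≡ 571^2 = 326041 ≡ 1532 (mod 1699)
303^16 = (303^8)^2 ≡ 1532^2 = 2347024 ≡ 705 (mod 1699)
303^27 = 303^16 · 303^8 · 303^2 · 303^1 ≡ 705 · 1532 · 63 · 303 ≡ 581 (mod 1699).

581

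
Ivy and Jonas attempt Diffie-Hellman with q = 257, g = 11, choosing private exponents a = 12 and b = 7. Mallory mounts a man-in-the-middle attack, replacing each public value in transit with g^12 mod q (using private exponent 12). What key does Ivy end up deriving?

241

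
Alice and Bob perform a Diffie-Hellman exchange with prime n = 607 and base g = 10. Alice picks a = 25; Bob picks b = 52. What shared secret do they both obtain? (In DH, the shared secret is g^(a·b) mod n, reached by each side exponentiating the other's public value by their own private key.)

172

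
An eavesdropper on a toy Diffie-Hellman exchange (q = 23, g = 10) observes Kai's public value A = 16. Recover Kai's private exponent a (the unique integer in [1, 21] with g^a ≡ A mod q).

Try successive powers of 10 modulo 23:
10^1 ≡ 10
10^2 ≡ 8
10^3 ≡ 11
10^4 ≡ 18
10^5 ≡ 19
10^6 ≡ 6
10^7 ≡ 14
10^8 ≡ 2
10^9 ≡ 20
10^10 ≡ 16
Found: a = 10.

10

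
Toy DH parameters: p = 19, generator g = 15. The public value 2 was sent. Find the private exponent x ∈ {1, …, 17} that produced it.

5

Try successive powers of 15 modulo 19:
15^1 ≡ 15
15^2 ≡ 16
15^3 ≡ 12
15^4 ≡ 9
15^5 ≡ 2
Found: x = 5.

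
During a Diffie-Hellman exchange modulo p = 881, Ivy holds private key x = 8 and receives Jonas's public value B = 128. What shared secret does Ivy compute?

2

Shared key K = 128^8 mod 881.
128^1 ≡ 128 (mod 881)
128^2 = (128^1)^2 ≡ 128^2 = 16384 ≡ 526 (mod 881)
128^4 = (128^2)^2 ≡ 526^2 = 276676 ≡ 42 (mod 881)
128^8 = (128^4)^2 ≡ 42^2 = 1764 ≡ 2 (mod 881)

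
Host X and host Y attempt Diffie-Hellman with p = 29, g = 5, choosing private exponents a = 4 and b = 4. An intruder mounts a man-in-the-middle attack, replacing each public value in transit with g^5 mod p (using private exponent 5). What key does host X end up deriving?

Host X receives an intruder's public value M = 5^5 mod 29 instead of the honest one.
5^1 ≡ 5 (mod 29)
5^2 = (5^1)^2 ≡ 5^2 = 25 ≡ 25 (mod 29)
5^4 = (5^2)^2 ≡ 25^2 = 625 ≡ 16 (mod 29)
5^5 = 5^4 · 5^1 ≡ 16 · 5 ≡ 22 (mod 29).
So M = 22. Host X computes K = M^4 mod 29.
22^1 ≡ 22 (mod 29)
22^2 = (22^1)^2 ≡ 22^2 = 484 ≡ 20 (mod 29)
22^4 = (22^2)^2 ≡ 20^2 = 400 ≡ 23 (mod 29)

23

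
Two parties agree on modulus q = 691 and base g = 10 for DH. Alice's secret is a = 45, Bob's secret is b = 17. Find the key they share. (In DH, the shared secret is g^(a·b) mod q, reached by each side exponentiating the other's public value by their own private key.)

330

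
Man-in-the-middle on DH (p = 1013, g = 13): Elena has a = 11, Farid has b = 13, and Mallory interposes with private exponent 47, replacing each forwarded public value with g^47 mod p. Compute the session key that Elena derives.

176

Elena receives Mallory's public value M = 13^47 mod 1013 instead of the honest one.
13^1 ≡ 13 (mod 1013)
13^2 = (13^1)^2 ≡ 13^2 = 169 ≡ 169 (mod 1013)
13^4 = (13^2)^2 ≡ 169^2 = 28561 ≡ 197 (mod 1013)
13^8 = (13^4)^2 ≡ 197^2 = 38809 ≡ 315 (mod 1013)
13^16 = (13^8)^2 ≡ 315^2 = 99225 ≡ 964 (mod 1013)
13^32 = (13^16)^2 ≡ 964^2 = 929296 ≡ 375 (mod 1013)
13^47 = 13^32 · 13^8 · 13^4 · 13^2 · 13^1 ≡ 375 · 315 · 197 · 169 · 13 ≡ 145 (mod 1013).
So M = 145. Elena computes K = M^11 mod 1013.
145^1 ≡ 145 (mod 1013)
145^2 = (145^1)^2 ≡ 145^2 = 21025 ≡ 765 (mod 1013)
145^4 = (145^2)^2 ≡ 765^2 = 585225 ≡ 724 (mod 1013)
145^8 = (145^4)^2 ≡ 724^2 = 524176 ≡ 455 (mod 1013)
145^11 = 145^8 · 145^2 · 145^1 ≡ 455 · 765 · 145 ≡ 176 (mod 1013).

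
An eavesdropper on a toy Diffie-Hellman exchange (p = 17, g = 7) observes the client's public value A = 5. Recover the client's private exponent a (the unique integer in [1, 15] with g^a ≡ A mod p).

Try successive powers of 7 modulo 17:
7^1 ≡ 7
7^2 ≡ 15
7^3 ≡ 3
7^4 ≡ 4
7^5 ≡ 11
7^6 ≡ 9
7^7 ≡ 12
7^8 ≡ 16
7^9 ≡ 10
7^10 ≡ 2
7^11 ≡ 14
7^12 ≡ 13
7^13 ≡ 6
7^14 ≡ 8
7^15 ≡ 5
Found: a = 15.

15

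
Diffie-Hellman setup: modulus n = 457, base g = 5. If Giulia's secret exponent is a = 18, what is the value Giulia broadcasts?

Public value = 5^18 (mod 457).
5^1 ≡ 5 (mod 457)
5^2 = (5^1)^2 ≡ 5^2 = 25 ≡ 25 (mod 457)
5^4 = (5^2)^2 ≡ 25^2 = 625 ≡ 168 (mod 457)
5^8 = (5^4)^2 ≡ 168^2 = 28224 ≡ 347 (mod 457)
5^16 = (5^8)^2 ≡ 347^2 = 120409 ≡ 218 (mod 457)
5^18 = 5^16 · 5^2 ≡ 218 · 25 ≡ 423 (mod 457).

423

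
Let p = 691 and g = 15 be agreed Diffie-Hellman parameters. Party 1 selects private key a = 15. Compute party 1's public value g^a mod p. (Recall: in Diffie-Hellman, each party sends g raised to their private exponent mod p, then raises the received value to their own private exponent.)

83

Public value = 15^15 mod 691.
15^1 ≡ 15 (mod 691)
15^2 = (15^1)^2 ≡ 15^2 = 225 ≡ 225 (mod 691)
15^4 = (15^2)^2 ≡ 225^2 = 50625 ≡ 182 (mod 691)
15^8 = (15^4)^2 ≡ 182^2 = 33124 ≡ 647 (mod 691)
15^15 = 15^8 · 15^4 · 15^2 · 15^1 ≡ 647 · 182 · 225 · 15 ≡ 83 (mod 691).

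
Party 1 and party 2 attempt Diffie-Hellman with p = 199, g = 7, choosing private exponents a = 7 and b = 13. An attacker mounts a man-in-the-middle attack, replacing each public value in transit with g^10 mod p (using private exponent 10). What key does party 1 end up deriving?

184

Party 1 receives an attacker's public value M = 7^10 mod 199 instead of the honest one.
7^1 ≡ 7 (mod 199)
7^2 = (7^1)^2 ≡ 7^2 = 49 ≡ 49 (mod 199)
7^4 = (7^2)^2 ≡ 49^2 = 2401 ≡ 13 (mod 199)
7^8 = (7^4)^2 ≡ 13^2 = 169 ≡ 169 (mod 199)
7^10 = 7^8 · 7^2 ≡ 169 · 49 ≡ 122 (mod 199).
So M = 122. Party 1 computes K = M^7 mod 199.
122^1 ≡ 122 (mod 199)
122^2 = (122^1)^2 ≡ 122^2 = 14884 ≡ 158 (mod 199)
122^4 = (122^2)^2 ≡ 158^2 = 24964 ≡ 89 (mod 199)
122^7 = 122^4 · 122^2 · 122^1 ≡ 89 · 158 · 122 ≡ 184 (mod 199).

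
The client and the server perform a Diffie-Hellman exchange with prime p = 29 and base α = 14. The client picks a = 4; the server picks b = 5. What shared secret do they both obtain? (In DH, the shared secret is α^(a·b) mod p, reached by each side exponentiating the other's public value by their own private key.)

24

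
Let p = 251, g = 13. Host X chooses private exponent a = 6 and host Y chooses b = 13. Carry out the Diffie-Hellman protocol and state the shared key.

22

Host X sends A = g^a mod p = 13^6 mod 251.
13^1 ≡ 13 (mod 251)
13^2 = (13^1)^2 ≡ 13^2 = 169 ≡ 169 (mod 251)
13^4 = (13^2)^2 ≡ 169^2 = 28561 ≡ 198 (mod 251)
13^6 = 13^4 · 13^2 ≡ 198 · 169 ≡ 79 (mod 251).
So A = 79. Host Y then computes K = A^b mod p = 79^13 mod 251.
79^1 ≡ 79 (mod 251)
79^2 = (79^1)^2 ≡ 79^2 = 6241 ≡ 217 (mod 251)
79^4 = (79^2)^2 ≡ 217^2 = 47089 ≡ 152 (mod 251)
79^8 = (79^4)^2 ≡ 152^2 = 23104 ≡ 12 (mod 251)
79^13 = 79^8 · 79^4 · 79^1 ≡ 12 · 152 · 79 ≡ 22 (mod 251).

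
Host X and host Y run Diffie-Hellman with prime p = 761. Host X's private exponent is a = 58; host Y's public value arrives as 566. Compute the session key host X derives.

5

Shared key K = 566^58 mod 761.
566^1 ≡ 566 (mod 761)
566^2 = (566^1)^2 ≡ 566^2 = 320356 ≡ 736 (mod 761)
566^4 = (566^2)^2 ≡ 736^2 = 541696 ≡ 625 (mod 761)
566^8 = (566^4)^2 ≡ 625^2 = 390625 ≡ 232 (mod 761)
566^16 = (566^8)^2 ≡ 232^2 = 53824 ≡ 554 (mod 761)
566^32 = (566^16)^2 ≡ 554^2 = 306916 ≡ 233 (mod 761)
566^58 = 566^32 · 566^16 · 566^8 · 566^2 ≡ 233 · 554 · 232 · 736 ≡ 5 (mod 761).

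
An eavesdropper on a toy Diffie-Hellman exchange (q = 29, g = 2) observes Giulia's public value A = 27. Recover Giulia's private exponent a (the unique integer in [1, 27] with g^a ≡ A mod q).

Try successive powers of 2 modulo 29:
2^1 ≡ 2
2^2 ≡ 4
2^3 ≡ 8
2^4 ≡ 16
2^5 ≡ 3
2^6 ≡ 6
2^7 ≡ 12
2^8 ≡ 24
2^9 ≡ 19
2^10 ≡ 9
2^11 ≡ 18
2^12 ≡ 7
2^13 ≡ 14
2^14 ≡ 28
2^15 ≡ 27
Found: a = 15.

15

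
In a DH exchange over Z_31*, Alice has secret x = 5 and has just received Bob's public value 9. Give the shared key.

Shared key K = 9^5 mod 31.
9^1 ≡ 9 (mod 31)
9^2 = (9^1)^2 ≡ 9^2 = 81 ≡ 19 (mod 31)
9^4 = (9^2)^2 ≡ 19^2 = 361 ≡ 20 (mod 31)
9^5 = 9^4 · 9^1 ≡ 20 · 9 ≡ 25 (mod 31).

25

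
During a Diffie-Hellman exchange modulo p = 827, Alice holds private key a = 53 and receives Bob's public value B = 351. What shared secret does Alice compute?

791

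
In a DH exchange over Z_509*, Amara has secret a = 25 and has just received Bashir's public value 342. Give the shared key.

Shared key K = 342^25 mod 509.
342^1 ≡ 342 (mod 509)
342^2 = (342^1)^2 ≡ 342^2 = 116964 ≡ 403 (mod 509)
342^4 = (342^2)^2 ≡ 403^2 = 162409 ≡ 38 (mod 509)
342^8 = (342^4)^2 ≡ 38^2 = 1444 ≡ 426 (mod 509)
342^16 = (342^8)^2 ≡ 426^2 = 181476 ≡ 272 (mod 509)
342^25 = 342^16 · 342^8 · 342^1 ≡ 272 · 426 · 342 ≡ 29 (mod 509).

29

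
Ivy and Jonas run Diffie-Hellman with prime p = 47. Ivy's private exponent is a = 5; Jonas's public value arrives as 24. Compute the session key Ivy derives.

25

Shared key K = 24^5 mod 47.
24^1 ≡ 24 (mod 47)
24^2 = (24^1)^2 ≡ 24^2 = 576 ≡ 12 (mod 47)
24^4 = (24^2)^2 ≡ 12^2 = 144 ≡ 3 (mod 47)
24^5 = 24^4 · 24^1 ≡ 3 · 24 ≡ 25 (mod 47).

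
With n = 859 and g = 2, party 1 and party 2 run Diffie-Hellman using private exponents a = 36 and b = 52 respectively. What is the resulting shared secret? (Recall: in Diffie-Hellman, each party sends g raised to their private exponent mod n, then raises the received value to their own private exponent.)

61

Party 1 sends A = g^a mod n = 2^36 mod 859.
2^1 ≡ 2 (mod 859)
2^2 = (2^1)^2 ≡ 2^2 = 4 ≡ 4 (mod 859)
2^4 = (2^2)^2 ≡ 4^2 = 16 ≡ 16 (mod 859)
2^8 = (2^4)^2 ≡ 16^2 = 256 ≡ 256 (mod 859)
2^16 = (2^8)^2 ≡ 256^2 = 65536 ≡ 252 (mod 859)
2^32 = (2^16)^2 ≡ 252^2 = 63504 ≡ 797 (mod 859)
2^36 = 2^32 · 2^4 ≡ 797 · 16 ≡ 726 (mod 859).
So A = 726. Party 2 then computes K = A^b mod n = 726^52 mod 859.
726^1 ≡ 726 (mod 859)
726^2 = (726^1)^2 ≡ 726^2 = 527076 ≡ 509 (mod 859)
726^4 = (726^2)^2 ≡ 509^2 = 259081 ≡ 522 (mod 859)
726^8 = (726^4)^2 ≡ 522^2 = 272484 ≡ 181 (mod 859)
726^16 = (726^8)^2 ≡ 181^2 = 32761 ≡ 119 (mod 859)
726^32 = (726^16)^2 ≡ 119^2 = 14161 ≡ 417 (mod 859)
726^52 = 726^32 · 726^16 · 726^4 ≡ 417 · 119 · 522 ≡ 61 (mod 859).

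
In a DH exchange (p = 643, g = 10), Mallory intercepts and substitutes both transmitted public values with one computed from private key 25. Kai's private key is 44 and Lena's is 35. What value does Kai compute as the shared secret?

Kai receives Mallory's public value M = 10^25 mod 643 instead of the honest one.
10^1 ≡ 10 (mod 643)
10^2 = (10^1)^2 ≡ 10^2 = 100 ≡ 100 (mod 643)
10^4 = (10^2)^2 ≡ 100^2 = 10000 ≡ 355 (mod 643)
10^8 = (10^4)^2 ≡ 355^2 = 126025 ≡ 640 (mod 643)
10^16 = (10^8)^2 ≡ 640^2 = 409600 ≡ 9 (mod 643)
10^25 = 10^16 · 10^8 · 10^1 ≡ 9 · 640 · 10 ≡ 373 (mod 643).
So M = 373. Kai computes K = M^44 mod 643.
373^1 ≡ 373 (mod 643)
373^2 = (373^1)^2 ≡ 373^2 = 139129 ≡ 241 (mod 643)
373^4 = (373^2)^2 ≡ 241^2 = 58081 ≡ 211 (mod 643)
373^8 = (373^4)^2 ≡ 211^2 = 44521 ≡ 154 (mod 643)
373^16 = (373^8)^2 ≡ 154^2 = 23716 ≡ 568 (mod 643)
373^32 = (373^16)^2 ≡ 568^2 = 322624 ≡ 481 (mod 643)
373^44 = 373^32 · 373^8 · 373^4 ≡ 481 · 154 · 211 ≡ 213 (mod 643).

213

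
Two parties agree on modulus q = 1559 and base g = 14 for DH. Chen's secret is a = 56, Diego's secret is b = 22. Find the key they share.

780

Chen sends A = g^a mod q = 14^56 mod 1559.
14^1 ≡ 14 (mod 1559)
14^2 = (14^1)^2 ≡ 14^2 = 196 ≡ 196 (mod 1559)
14^4 = (14^2)^2 ≡ 196^2 = 38416 ≡ 1000 (mod 1559)
14^8 = (14^4)^2 ≡ 1000^2 = 1000000 ≡ 681 (mod 1559)
14^16 = (14^8)^2 ≡ 681^2 = 463761 ≡ 738 (mod 1559)
14^32 = (14^16)^2 ≡ 738^2 = 544644 ≡ 553 (mod 1559)
14^56 = 14^32 · 14^16 · 14^8 ≡ 553 · 738 · 681 ≡ 1145 (mod 1559).
So A = 1145. Diego then computes K = A^b mod q = 1145^22 mod 1559.
1145^1 ≡ 1145 (mod 1559)
1145^2 = (1145^1)^2 ≡ 1145^2 = 1311025 ≡ 1465 (mod 1559)
1145^4 = (1145^2)^2 ≡ 1465^2 = 2146225 ≡ 1041 (mod 1559)
1145^8 = (1145^4)^2 ≡ 1041^2 = 1083681 ≡ 176 (mod 1559)
1145^16 = (1145^8)^2 ≡ 176^2 = 30976 ≡ 1355 (mod 1559)
1145^22 = 1145^16 · 1145^4 · 1145^2 ≡ 1355 · 1041 · 1465 ≡ 780 (mod 1559).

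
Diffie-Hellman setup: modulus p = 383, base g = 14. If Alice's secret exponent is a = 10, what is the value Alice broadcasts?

38

Public value = 14^10 mod 383.
14^1 ≡ 14 (mod 383)
14^2 = (14^1)^2 ≡ 14^2 = 196 ≡ 196 (mod 383)
14^4 = (14^2)^2 ≡ 196^2 = 38416 ≡ 116 (mod 383)
14^8 = (14^4)^2 ≡ 116^2 = 13456 ≡ 51 (mod 383)
14^10 = 14^8 · 14^2 ≡ 51 · 196 ≡ 38 (mod 383).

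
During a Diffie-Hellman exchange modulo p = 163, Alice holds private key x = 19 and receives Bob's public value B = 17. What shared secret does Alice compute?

138

Shared key K = 17^19 mod 163.
17^1 ≡ 17 (mod 163)
17^2 = (17^1)^2 ≡ 17^2 = 289 ≡ 126 (mod 163)
17^4 = (17^2)^2 ≡ 126^2 = 15876 ≡ 65 (mod 163)
17^8 = (17^4)^2 ≡ 65^2 = 4225 ≡ 150 (mod 163)
17^16 = (17^8)^2 ≡ 150^2 = 22500 ≡ 6 (mod 163)
17^19 = 17^16 · 17^2 · 17^1 ≡ 6 · 126 · 17 ≡ 138 (mod 163).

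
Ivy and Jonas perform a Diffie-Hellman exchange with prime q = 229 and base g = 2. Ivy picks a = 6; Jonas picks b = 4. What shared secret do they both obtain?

218

Ivy sends A = g^a mod q = 2^6 mod 229.
2^1 ≡ 2 (mod 229)
2^2 = (2^1)^2 ≡ 2^2 = 4 ≡ 4 (mod 229)
2^4 = (2^2)^2 ≡ 4^2 = 16 ≡ 16 (mod 229)
2^6 = 2^4 · 2^2 ≡ 16 · 4 ≡ 64 (mod 229).
So A = 64. Jonas then computes K = A^b mod q = 64^4 mod 229.
64^1 ≡ 64 (mod 229)
64^2 = (64^1)^2 ≡ 64^2 = 4096 ≡ 203 (mod 229)
64^4 = (64^2)^2 ≡ 203^2 = 41209 ≡ 218 (mod 229)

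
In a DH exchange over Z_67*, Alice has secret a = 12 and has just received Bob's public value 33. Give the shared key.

15

Shared key K = 33^12 mod 67.
33^1 ≡ 33 (mod 67)
33^2 = (33^1)^2 ≡ 33^2 = 1089 ≡ 17 (mod 67)
33^4 = (33^2)^2 ≡ 17^2 = 289 ≡ 21 (mod 67)
33^8 = (33^4)^2 ≡ 21^2 = 441 ≡ 39 (mod 67)
33^12 = 33^8 · 33^4 ≡ 39 · 21 ≡ 15 (mod 67).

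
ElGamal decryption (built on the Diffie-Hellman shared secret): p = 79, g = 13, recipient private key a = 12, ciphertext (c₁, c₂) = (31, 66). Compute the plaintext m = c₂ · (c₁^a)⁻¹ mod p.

34

Shared mask s = c₁^a mod p = 31^12 mod 79.
31^1 ≡ 31 (mod 79)
31^2 = (31^1)^2 ≡ 31^2 = 961 ≡ 13 (mod 79)
31^4 = (31^2)^2 ≡ 13^2 = 169 ≡ 11 (mod 79)
31^8 = (31^4)^2 ≡ 11^2 = 121 ≡ 42 (mod 79)
31^12 = 31^8 · 31^4 ≡ 42 · 11 ≡ 67 (mod 79).
So s = 67; s⁻¹ ≡ 46 (mod 79).
m = c₂ · s⁻¹ mod 79 = 66 · 46 mod 79 = 34.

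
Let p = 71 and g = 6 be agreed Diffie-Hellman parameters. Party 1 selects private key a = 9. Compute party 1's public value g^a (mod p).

27

Public value = 6^9 (mod 71).
6^1 ≡ 6 (mod 71)
6^2 = (6^1)^2 ≡ 6^2 = 36 ≡ 36 (mod 71)
6^4 = (6^2)^2 ≡ 36^2 = 1296 ≡ 18 (mod 71)
6^8 = (6^4)^2 ≡ 18^2 = 324 ≡ 40 (mod 71)
6^9 = 6^8 · 6^1 ≡ 40 · 6 ≡ 27 (mod 71).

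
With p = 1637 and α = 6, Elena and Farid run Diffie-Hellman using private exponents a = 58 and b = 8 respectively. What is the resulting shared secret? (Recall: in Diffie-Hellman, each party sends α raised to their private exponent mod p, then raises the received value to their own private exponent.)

1336

Elena sends A = α^a mod p = 6^58 mod 1637.
6^1 ≡ 6 (mod 1637)
6^2 = (6^1)^2 ≡ 6^2 = 36 ≡ 36 (mod 1637)
6^4 = (6^2)^2 ≡ 36^2 = 1296 ≡ 1296 (mod 1637)
6^8 = (6^4)^2 ≡ 1296^2 = 1679616 ≡ 54 (mod 1637)
6^16 = (6^8)^2 ≡ 54^2 = 2916 ≡ 1279 (mod 1637)
6^32 = (6^16)^2 ≡ 1279^2 = 1635841 ≡ 478 (mod 1637)
6^58 = 6^32 · 6^16 · 6^8 · 6^2 ≡ 478 · 1279 · 54 · 36 ≡ 1173 (mod 1637).
So A = 1173. Farid then computes K = A^b mod p = 1173^8 mod 1637.
1173^1 ≡ 1173 (mod 1637)
1173^2 = (1173^1)^2 ≡ 1173^2 = 1375929 ≡ 849 (mod 1637)
1173^4 = (1173^2)^2 ≡ 849^2 = 720801 ≡ 521 (mod 1637)
1173^8 = (1173^4)^2 ≡ 521^2 = 271441 ≡ 1336 (mod 1637)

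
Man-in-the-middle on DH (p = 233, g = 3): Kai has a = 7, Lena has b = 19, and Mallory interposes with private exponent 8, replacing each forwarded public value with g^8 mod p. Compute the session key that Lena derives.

Lena receives Mallory's public value M = 3^8 mod 233 instead of the honest one.
3^1 ≡ 3 (mod 233)
3^2 = (3^1)^2 ≡ 3^2 = 9 ≡ 9 (mod 233)
3^4 = (3^2)^2 ≡ 9^2 = 81 ≡ 81 (mod 233)
3^8 = (3^4)^2 ≡ 81^2 = 6561 ≡ 37 (mod 233)
So M = 37. Lena computes K = M^19 mod 233.
37^1 ≡ 37 (mod 233)
37^2 = (37^1)^2 ≡ 37^2 = 1369 ≡ 204 (mod 233)
37^4 = (37^2)^2 ≡ 204^2 = 41616 ≡ 142 (mod 233)
37^8 = (37^4)^2 ≡ 142^2 = 20164 ≡ 126 (mod 233)
37^16 = (37^8)^2 ≡ 126^2 = 15876 ≡ 32 (mod 233)
37^19 = 37^16 · 37^2 · 37^1 ≡ 32 · 204 · 37 ≡ 148 (mod 233).

148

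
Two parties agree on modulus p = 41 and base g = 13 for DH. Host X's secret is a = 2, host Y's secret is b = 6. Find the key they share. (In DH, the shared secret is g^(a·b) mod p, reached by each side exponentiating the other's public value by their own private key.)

4

Host X sends A = g^a mod p = 13^2 mod 41.
13^1 ≡ 13 (mod 41)
13^2 = (13^1)^2 ≡ 13^2 = 169 ≡ 5 (mod 41)
So A = 5. Host Y then computes K = A^b mod p = 5^6 mod 41.
5^1 ≡ 5 (mod 41)
5^2 = (5^1)^2 ≡ 5^2 = 25 ≡ 25 (mod 41)
5^4 = (5^2)^2 ≡ 25^2 = 625 ≡ 10 (mod 41)
5^6 = 5^4 · 5^2 ≡ 10 · 25 ≡ 4 (mod 41).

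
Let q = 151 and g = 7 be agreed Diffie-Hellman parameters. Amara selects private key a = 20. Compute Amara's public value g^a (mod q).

4

Public value = 7^20 (mod 151).
7^1 ≡ 7 (mod 151)
7^2 = (7^1)^2 ≡ 7^2 = 49 ≡ 49 (mod 151)
7^4 = (7^2)^2 ≡ 49^2 = 2401 ≡ 136 (mod 151)
7^8 = (7^4)^2 ≡ 136^2 = 18496 ≡ 74 (mod 151)
7^16 = (7^8)^2 ≡ 74^2 = 5476 ≡ 40 (mod 151)
7^20 = 7^16 · 7^4 ≡ 40 · 136 ≡ 4 (mod 151).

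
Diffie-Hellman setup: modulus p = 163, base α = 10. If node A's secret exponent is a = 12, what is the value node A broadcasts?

25

Public value = 10^12 (mod 163).
10^1 ≡ 10 (mod 163)
10^2 = (10^1)^2 ≡ 10^2 = 100 ≡ 100 (mod 163)
10^4 = (10^2)^2 ≡ 100^2 = 10000 ≡ 57 (mod 163)
10^8 = (10^4)^2 ≡ 57^2 = 3249 ≡ 152 (mod 163)
10^12 = 10^8 · 10^4 ≡ 152 · 57 ≡ 25 (mod 163).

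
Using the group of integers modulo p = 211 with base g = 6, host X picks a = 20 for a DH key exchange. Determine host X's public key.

185

Public value = 6^20 (mod 211).
6^1 ≡ 6 (mod 211)
6^2 = (6^1)^2 ≡ 6^2 = 36 ≡ 36 (mod 211)
6^4 = (6^2)^2 ≡ 36^2 = 1296 ≡ 30 (mod 211)
6^8 = (6^4)^2 ≡ 30^2 = 900 ≡ 56 (mod 211)
6^16 = (6^8)^2 ≡ 56^2 = 3136 ≡ 182 (mod 211)
6^20 = 6^16 · 6^4 ≡ 182 · 30 ≡ 185 (mod 211).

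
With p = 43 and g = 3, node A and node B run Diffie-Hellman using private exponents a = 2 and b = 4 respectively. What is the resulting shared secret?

Node A sends A = g^a mod p = 3^2 mod 43.
3^1 ≡ 3 (mod 43)
3^2 = (3^1)^2 ≡ 3^2 = 9 ≡ 9 (mod 43)
So A = 9. Node B then computes K = A^b mod p = 9^4 mod 43.
9^1 ≡ 9 (mod 43)
9^2 = (9^1)^2 ≡ 9^2 = 81 ≡ 38 (mod 43)
9^4 = (9^2)^2 ≡ 38^2 = 1444 ≡ 25 (mod 43)

25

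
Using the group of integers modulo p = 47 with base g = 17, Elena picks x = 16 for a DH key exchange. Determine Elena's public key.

16

Public value = 17^16 mod 47.
17^1 ≡ 17 (mod 47)
17^2 = (17^1)^2 ≡ 17^2 = 289 ≡ 7 (mod 47)
17^4 = (17^2)^2 ≡ 7^2 = 49 ≡ 2 (mod 47)
17^8 = (17^4)^2 ≡ 2^2 = 4 ≡ 4 (mod 47)
17^16 = (17^8)^2 ≡ 4^2 = 16 ≡ 16 (mod 47)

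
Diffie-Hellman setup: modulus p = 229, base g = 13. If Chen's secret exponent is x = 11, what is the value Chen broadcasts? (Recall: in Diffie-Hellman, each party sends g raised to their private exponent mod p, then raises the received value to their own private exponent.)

128

Public value = 13^11 mod 229.
13^1 ≡ 13 (mod 229)
13^2 = (13^1)^2 ≡ 13^2 = 169 ≡ 169 (mod 229)
13^4 = (13^2)^2 ≡ 169^2 = 28561 ≡ 165 (mod 229)
13^8 = (13^4)^2 ≡ 165^2 = 27225 ≡ 203 (mod 229)
13^11 = 13^8 · 13^2 · 13^1 ≡ 203 · 169 · 13 ≡ 128 (mod 229).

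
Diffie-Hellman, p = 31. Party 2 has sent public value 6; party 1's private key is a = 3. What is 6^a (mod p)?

Shared key K = 6^3 mod 31.
6^1 ≡ 6 (mod 31)
6^2 = (6^1)^2 ≡ 6^2 = 36 ≡ 5 (mod 31)
6^3 = 6^2 · 6^1 ≡ 5 · 6 ≡ 30 (mod 31).

30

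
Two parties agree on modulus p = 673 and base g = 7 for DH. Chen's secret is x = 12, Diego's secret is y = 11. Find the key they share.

661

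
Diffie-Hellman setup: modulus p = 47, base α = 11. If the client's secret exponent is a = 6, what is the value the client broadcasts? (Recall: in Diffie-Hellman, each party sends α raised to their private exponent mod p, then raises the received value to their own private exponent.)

37

Public value = 11^6 mod 47.
11^1 ≡ 11 (mod 47)
11^2 = (11^1)^2 ≡ 11^2 = 121 ≡ 27 (mod 47)
11^4 = (11^2)^2 ≡ 27^2 = 729 ≡ 24 (mod 47)
11^6 = 11^4 · 11^2 ≡ 24 · 27 ≡ 37 (mod 47).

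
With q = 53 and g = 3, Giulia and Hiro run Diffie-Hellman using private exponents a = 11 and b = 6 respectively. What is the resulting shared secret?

37

Giulia sends A = g^a mod q = 3^11 mod 53.
3^1 ≡ 3 (mod 53)
3^2 = (3^1)^2 ≡ 3^2 = 9 ≡ 9 (mod 53)
3^4 = (3^2)^2 ≡ 9^2 = 81 ≡ 28 (mod 53)
3^8 = (3^4)^2 ≡ 28^2 = 784 ≡ 42 (mod 53)
3^11 = 3^8 · 3^2 · 3^1 ≡ 42 · 9 · 3 ≡ 21 (mod 53).
So A = 21. Hiro then computes K = A^b mod q = 21^6 mod 53.
21^1 ≡ 21 (mod 53)
21^2 = (21^1)^2 ≡ 21^2 = 441 ≡ 17 (mod 53)
21^4 = (21^2)^2 ≡ 17^2 = 289 ≡ 24 (mod 53)
21^6 = 21^4 · 21^2 ≡ 24 · 17 ≡ 37 (mod 53).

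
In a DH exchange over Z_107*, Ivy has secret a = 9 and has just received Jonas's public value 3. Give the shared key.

102

Shared key K = 3^9 mod 107.
3^1 ≡ 3 (mod 107)
3^2 = (3^1)^2 ≡ 3^2 = 9 ≡ 9 (mod 107)
3^4 = (3^2)^2 ≡ 9^2 = 81 ≡ 81 (mod 107)
3^8 = (3^4)^2 ≡ 81^2 = 6561 ≡ 34 (mod 107)
3^9 = 3^8 · 3^1 ≡ 34 · 3 ≡ 102 (mod 107).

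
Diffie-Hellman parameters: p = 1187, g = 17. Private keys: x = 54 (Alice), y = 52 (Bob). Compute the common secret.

Alice sends A = g^x mod p = 17^54 mod 1187.
17^1 ≡ 17 (mod 1187)
17^2 = (17^1)^2 ≡ 17^2 = 289 ≡ 289 (mod 1187)
17^4 = (17^2)^2 ≡ 289^2 = 83521 ≡ 431 (mod 1187)
17^8 = (17^4)^2 ≡ 431^2 = 185761 ≡ 589 (mod 1187)
17^16 = (17^8)^2 ≡ 589^2 = 346921 ≡ 317 (mod 1187)
17^32 = (17^16)^2 ≡ 317^2 = 100489 ≡ 781 (mod 1187)
17^54 = 17^32 · 17^16 · 17^4 · 17^2 ≡ 781 · 317 · 431 · 289 ≡ 472 (mod 1187).
So A = 472. Bob then computes K = A^y mod p = 472^52 mod 1187.
472^1 ≡ 472 (mod 1187)
472^2 = (472^1)^2 ≡ 472^2 = 222784 ≡ 815 (mod 1187)
472^4 = (472^2)^2 ≡ 815^2 = 664225 ≡ 692 (mod 1187)
472^8 = (472^4)^2 ≡ 692^2 = 478864 ≡ 503 (mod 1187)
472^16 = (472^8)^2 ≡ 503^2 = 253009 ≡ 178 (mod 1187)
472^32 = (472^16)^2 ≡ 178^2 = 31684 ≡ 822 (mod 1187)
472^52 = 472^32 · 472^16 · 472^4 ≡ 822 · 178 · 692 ≡ 759 (mod 1187).

759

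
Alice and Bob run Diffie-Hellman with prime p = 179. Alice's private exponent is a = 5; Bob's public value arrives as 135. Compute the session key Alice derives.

56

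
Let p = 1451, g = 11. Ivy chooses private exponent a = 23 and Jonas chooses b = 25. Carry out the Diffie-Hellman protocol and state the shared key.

219

Jonas sends B = g^b mod p = 11^25 mod 1451.
11^1 ≡ 11 (mod 1451)
11^2 = (11^1)^2 ≡ 11^2 = 121 ≡ 121 (mod 1451)
11^4 = (11^2)^2 ≡ 121^2 = 14641 ≡ 131 (mod 1451)
11^8 = (11^4)^2 ≡ 131^2 = 17161 ≡ 1200 (mod 1451)
11^16 = (11^8)^2 ≡ 1200^2 = 1440000 ≡ 608 (mod 1451)
11^25 = 11^16 · 11^8 · 11^1 ≡ 608 · 1200 · 11 ≡ 119 (mod 1451).
So B = 119. Ivy then computes K = B^a mod p = 119^23 mod 1451.
119^1 ≡ 119 (mod 1451)
119^2 = (119^1)^2 ≡ 119^2 = 14161 ≡ 1102 (mod 1451)
119^4 = (119^2)^2 ≡ 1102^2 = 1214404 ≡ 1368 (mod 1451)
119^8 = (119^4)^2 ≡ 1368^2 = 1871424 ≡ 1085 (mod 1451)
119^16 = (119^8)^2 ≡ 1085^2 = 1177225 ≡ 464 (mod 1451)
119^23 = 119^16 · 119^4 · 119^2 · 119^1 ≡ 464 · 1368 · 1102 · 119 ≡ 219 (mod 1451).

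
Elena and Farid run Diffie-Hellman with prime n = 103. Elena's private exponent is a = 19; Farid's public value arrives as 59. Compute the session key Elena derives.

60

Shared key K = 59^19 mod 103.
59^1 ≡ 59 (mod 103)
59^2 = (59^1)^2 ≡ 59^2 = 3481 ≡ 82 (mod 103)
59^4 = (59^2)^2 ≡ 82^2 = 6724 ≡ 29 (mod 103)
59^8 = (59^4)^2 ≡ 29^2 = 841 ≡ 17 (mod 103)
59^16 = (59^8)^2 ≡ 17^2 = 289 ≡ 83 (mod 103)
59^19 = 59^16 · 59^2 · 59^1 ≡ 83 · 82 · 59 ≡ 60 (mod 103).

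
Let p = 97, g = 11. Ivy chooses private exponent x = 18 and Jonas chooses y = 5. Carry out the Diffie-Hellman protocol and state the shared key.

33

Ivy sends A = g^x mod p = 11^18 mod 97.
11^1 ≡ 11 (mod 97)
11^2 = (11^1)^2 ≡ 11^2 = 121 ≡ 24 (mod 97)
11^4 = (11^2)^2 ≡ 24^2 = 576 ≡ 91 (mod 97)
11^8 = (11^4)^2 ≡ 91^2 = 8281 ≡ 36 (mod 97)
11^16 = (11^8)^2 ≡ 36^2 = 1296 ≡ 35 (mod 97)
11^18 = 11^16 · 11^2 ≡ 35 · 24 ≡ 64 (mod 97).
So A = 64. Jonas then computes K = A^y mod p = 64^5 mod 97.
64^1 ≡ 64 (mod 97)
64^2 = (64^1)^2 ≡ 64^2 = 4096 ≡ 22 (mod 97)
64^4 = (64^2)^2 ≡ 22^2 = 484 ≡ 96 (mod 97)
64^5 = 64^4 · 64^1 ≡ 96 · 64 ≡ 33 (mod 97).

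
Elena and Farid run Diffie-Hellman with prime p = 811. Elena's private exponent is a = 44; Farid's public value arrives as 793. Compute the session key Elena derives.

26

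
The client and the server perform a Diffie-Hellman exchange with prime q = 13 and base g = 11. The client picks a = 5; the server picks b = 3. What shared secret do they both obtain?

5

The client sends A = g^a mod q = 11^5 mod 13.
11^1 ≡ 11 (mod 13)
11^2 = (11^1)^2 ≡ 11^2 = 121 ≡ 4 (mod 13)
11^4 = (11^2)^2 ≡ 4^2 = 16 ≡ 3 (mod 13)
11^5 = 11^4 · 11^1 ≡ 3 · 11 ≡ 7 (mod 13).
So A = 7. The server then computes K = A^b mod q = 7^3 mod 13.
7^1 ≡ 7 (mod 13)
7^2 = (7^1)^2 ≡ 7^2 = 49 ≡ 10 (mod 13)
7^3 = 7^2 · 7^1 ≡ 10 · 7 ≡ 5 (mod 13).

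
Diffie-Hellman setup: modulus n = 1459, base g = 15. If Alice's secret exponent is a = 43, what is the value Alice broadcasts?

1004

Public value = 15^43 (mod 1459).
15^1 ≡ 15 (mod 1459)
15^2 = (15^1)^2 ≡ 15^2 = 225 ≡ 225 (mod 1459)
15^4 = (15^2)^2 ≡ 225^2 = 50625 ≡ 1019 (mod 1459)
15^8 = (15^4)^2 ≡ 1019^2 = 1038361 ≡ 1012 (mod 1459)
15^16 = (15^8)^2 ≡ 1012^2 = 1024144 ≡ 1385 (mod 1459)
15^32 = (15^16)^2 ≡ 1385^2 = 1918225 ≡ 1099 (mod 1459)
15^43 = 15^32 · 15^8 · 15^2 · 15^1 ≡ 1099 · 1012 · 225 · 15 ≡ 1004 (mod 1459).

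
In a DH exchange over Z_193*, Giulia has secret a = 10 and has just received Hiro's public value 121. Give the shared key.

Shared key K = 121^10 mod 193.
121^1 ≡ 121 (mod 193)
121^2 = (121^1)^2 ≡ 121^2 = 14641 ≡ 166 (mod 193)
121^4 = (121^2)^2 ≡ 166^2 = 27556 ≡ 150 (mod 193)
121^8 = (121^4)^2 ≡ 150^2 = 22500 ≡ 112 (mod 193)
121^10 = 121^8 · 121^2 ≡ 112 · 166 ≡ 64 (mod 193).

64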